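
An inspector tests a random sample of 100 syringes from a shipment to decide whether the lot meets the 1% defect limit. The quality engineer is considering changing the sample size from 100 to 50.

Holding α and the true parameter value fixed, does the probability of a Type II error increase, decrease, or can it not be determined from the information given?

A smaller sample increases the standard error, so the sampling distributions under H₀ and Ha overlap more.

It increases.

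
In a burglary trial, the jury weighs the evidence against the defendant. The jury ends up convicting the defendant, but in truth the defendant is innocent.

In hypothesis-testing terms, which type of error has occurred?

The null hypothesis here is that the defendant is innocent.
'Convicting the defendant' corresponds to rejecting H₀.
H₀ was rejected but H₀ is true — a Type I error (false positive).

Type I error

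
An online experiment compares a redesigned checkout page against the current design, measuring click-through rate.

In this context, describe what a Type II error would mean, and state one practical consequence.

With the conventional null hypothesis that the new design has no effect on click-through rate:
A Type II error is failing to reject H₀ when H₀ is false.
Here that means keeping the current design when actually the new design increases click-through rate.

A Type II error would mean concluding that the new design has no effect on click-through rate (or at least failing to establish that the new design increases click-through rate) when in fact the new design increases click-through rate. Consequence: a genuinely better design is discarded.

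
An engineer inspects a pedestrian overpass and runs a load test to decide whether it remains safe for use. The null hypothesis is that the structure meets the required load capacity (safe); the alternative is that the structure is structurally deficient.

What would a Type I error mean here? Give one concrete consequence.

A Type I error is rejecting H₀ when H₀ is true.
Here that means closing the structure for repairs when actually the structure meets the required load capacity (safe).

A Type I error would mean concluding that the structure is structurally deficient when in fact the structure meets the required load capacity (safe). Consequence: a sound structure is closed unnecessarily, at significant cost and disruption.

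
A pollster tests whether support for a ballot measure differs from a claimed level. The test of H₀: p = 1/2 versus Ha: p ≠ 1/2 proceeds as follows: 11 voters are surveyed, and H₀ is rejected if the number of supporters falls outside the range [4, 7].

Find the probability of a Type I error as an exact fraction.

Under H₀, S ~ Binomial(11, 1/2); α is the probability of landing in either tail, P(S ≤ 3) + P(S ≥ 8).
Each tail has probability (1 + 11 + 55 + 165)/2048; doubling gives α = 464/2048 = 29/128.

29/128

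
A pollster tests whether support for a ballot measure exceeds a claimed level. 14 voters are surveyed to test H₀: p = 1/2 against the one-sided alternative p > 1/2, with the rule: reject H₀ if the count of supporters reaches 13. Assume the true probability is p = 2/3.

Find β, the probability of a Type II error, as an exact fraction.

Under the alternative p = 2/3, K ~ Binomial(14, 2/3); β is the probability the test does not reject, P(K < 13).
Summing C(14,j)·(2/3)^j·(1/3)^{14-j} for j = 0..12 gives 4651897/4782969.

4651897/4782969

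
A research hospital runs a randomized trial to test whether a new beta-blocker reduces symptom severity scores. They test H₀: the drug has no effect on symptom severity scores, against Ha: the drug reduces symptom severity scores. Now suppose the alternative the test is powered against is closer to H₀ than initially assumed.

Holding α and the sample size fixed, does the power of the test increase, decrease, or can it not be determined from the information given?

A smaller departure from H₀ means the test statistic under Ha is distributed closer to where it would be under H₀; rejection becomes less likely.
Since power = 1 − β and β increases, power decreases.

It decreases.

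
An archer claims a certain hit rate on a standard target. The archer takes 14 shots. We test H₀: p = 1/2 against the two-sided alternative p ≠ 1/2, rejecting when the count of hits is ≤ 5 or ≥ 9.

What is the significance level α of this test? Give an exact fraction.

Under H₀, K ~ Binomial(14, 1/2); α is the probability of landing in either tail, P(K ≤ 5) + P(K ≥ 9).
The two tails are symmetric, so α = 2·(1 + 14 + 91 + 364 + 1001 + 2002)/2^14 = 6946/16384 = 3473/8192.

3473/8192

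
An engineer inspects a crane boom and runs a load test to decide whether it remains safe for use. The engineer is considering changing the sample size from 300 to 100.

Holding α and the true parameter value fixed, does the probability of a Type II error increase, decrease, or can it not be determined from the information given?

It increases.

A smaller sample increases the standard error, so the sampling distributions under H₀ and Ha overlap more.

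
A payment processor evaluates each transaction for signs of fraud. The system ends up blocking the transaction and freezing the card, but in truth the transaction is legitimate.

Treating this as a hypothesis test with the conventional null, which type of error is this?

The null hypothesis here is that the transaction is legitimate.
'Blocking the transaction and freezing the card' corresponds to rejecting H₀.
H₀ was rejected but H₀ is true — a Type I error (false positive).

Type I error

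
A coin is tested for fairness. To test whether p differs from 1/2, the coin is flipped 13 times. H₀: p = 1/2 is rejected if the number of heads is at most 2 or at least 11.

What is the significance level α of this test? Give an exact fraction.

23/1024

Under H₀, Y ~ Binomial(13, 1/2); α is the probability of landing in either tail, P(Y ≤ 2) + P(Y ≥ 11).
By symmetry, α = 2·P(Y ≤ 2) = 2·(1 + 13 + 78)/8192 = 184/8192 = 23/1024.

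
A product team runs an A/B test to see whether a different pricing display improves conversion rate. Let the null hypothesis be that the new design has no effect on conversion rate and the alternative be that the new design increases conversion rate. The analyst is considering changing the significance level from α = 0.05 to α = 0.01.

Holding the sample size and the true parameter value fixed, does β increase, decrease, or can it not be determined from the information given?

Lowering α raises the bar for rejection; under Ha, the test now fails to reject on outcomes it previously would have rejected.

It increases.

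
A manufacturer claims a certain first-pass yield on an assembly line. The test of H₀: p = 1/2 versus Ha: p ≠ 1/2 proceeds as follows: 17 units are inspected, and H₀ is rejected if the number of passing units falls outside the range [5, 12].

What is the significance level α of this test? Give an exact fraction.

α = P(X ≤ 4 or X ≥ 13 | p = 1/2), X ~ Binomial(17, 1/2).
The two tails are symmetric, so α = 2·(1 + 17 + 136 + 680 + 2380)/2^17 = 6428/131072 = 1607/32768.

1607/32768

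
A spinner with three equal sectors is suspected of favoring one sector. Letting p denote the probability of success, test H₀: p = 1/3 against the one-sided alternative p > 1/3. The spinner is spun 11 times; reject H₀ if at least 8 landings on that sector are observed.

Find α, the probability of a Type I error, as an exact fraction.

521/59049

α = P(reject H₀ | H₀ true) = P(K ≥ 8 | p = 1/3), with K ~ Binomial(11, 1/3).
Adding the binomial terms for j = 8 through 11 with p = 1/3 yields 521/59049.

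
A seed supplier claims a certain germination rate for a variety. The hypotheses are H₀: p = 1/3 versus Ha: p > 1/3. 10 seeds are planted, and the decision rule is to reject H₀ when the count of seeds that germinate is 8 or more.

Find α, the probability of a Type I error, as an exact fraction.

67/19683

α = P(reject H₀ | H₀ true) = P(X ≥ 8 | p = 1/3), with X ~ Binomial(10, 1/3).
Adding the binomial terms for j = 8 through 10 with p = 1/3 yields 67/19683.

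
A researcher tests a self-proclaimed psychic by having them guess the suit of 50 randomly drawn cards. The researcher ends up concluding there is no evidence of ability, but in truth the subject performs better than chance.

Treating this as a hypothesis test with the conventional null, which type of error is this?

The null hypothesis here is that the subject is guessing at random (p = 1/4).
'Concluding there is no evidence of ability' corresponds to failing to reject H₀.
H₀ was not rejected but H₀ is false — a Type II error (false negative).

Type II error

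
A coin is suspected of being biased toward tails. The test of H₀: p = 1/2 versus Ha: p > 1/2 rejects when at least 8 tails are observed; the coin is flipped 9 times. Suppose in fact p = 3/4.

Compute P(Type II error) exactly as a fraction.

A Type II error is failing to reject when Ha holds: with p = 3/4, β = P(S ≤ 7).
Adding the binomial probabilities P(S=0)+…+P(S=7) at p = 3/4 gives 45853/65536.

45853/65536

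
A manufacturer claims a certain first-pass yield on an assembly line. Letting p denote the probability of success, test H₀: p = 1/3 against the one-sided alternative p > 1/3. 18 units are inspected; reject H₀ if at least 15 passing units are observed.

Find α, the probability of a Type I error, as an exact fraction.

7177/387420489

α = P(reject H₀ | H₀ true) = P(S ≥ 15 | p = 1/3), with S ~ Binomial(18, 1/3).
Adding the binomial terms for j = 15 through 18 with p = 1/3 yields 7177/387420489.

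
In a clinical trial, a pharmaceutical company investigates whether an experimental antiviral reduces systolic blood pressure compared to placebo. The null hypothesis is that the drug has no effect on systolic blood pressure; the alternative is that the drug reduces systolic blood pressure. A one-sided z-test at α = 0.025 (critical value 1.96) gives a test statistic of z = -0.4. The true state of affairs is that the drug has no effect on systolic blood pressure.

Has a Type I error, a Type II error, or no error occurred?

No error (correct decision).

Since z = -0.4 ≤ z* = 1.96, H₀ is not rejected.
H₀ is true (actually the drug has no effect on systolic blood pressure).
The decision matches the true state — no error.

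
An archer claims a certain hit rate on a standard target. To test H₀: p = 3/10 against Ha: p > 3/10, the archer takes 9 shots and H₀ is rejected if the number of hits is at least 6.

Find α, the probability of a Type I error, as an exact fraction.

12647421/500000000

The Type I error probability is α = P(X ≥ 6) computed under H₀, where X ~ Binomial(9, 3/10).
P(X ≥ 6) = Σ_{j=6}^{9} C(9,j)·(3/10)^j·(7/10)^{9-j} = 12647421/500000000.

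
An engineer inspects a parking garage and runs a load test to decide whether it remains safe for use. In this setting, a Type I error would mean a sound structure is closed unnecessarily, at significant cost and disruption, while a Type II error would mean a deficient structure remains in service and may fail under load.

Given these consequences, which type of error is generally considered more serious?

Type II error

The Type II consequence (a deficient structure remains in service and may fail under load) is more severe than the Type I consequence (a sound structure is closed unnecessarily, at significant cost and disruption).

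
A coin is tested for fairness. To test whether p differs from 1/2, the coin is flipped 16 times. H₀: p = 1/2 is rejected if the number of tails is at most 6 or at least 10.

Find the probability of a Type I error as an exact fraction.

14893/32768

The significance level is the null-hypothesis probability of the rejection region {≤6} ∪ {≥10}.
The two tails are symmetric, so α = 2·(1 + 16 + 120 + 560 + 1820 + 4368 + 8008)/2^16 = 29786/65536 = 14893/32768.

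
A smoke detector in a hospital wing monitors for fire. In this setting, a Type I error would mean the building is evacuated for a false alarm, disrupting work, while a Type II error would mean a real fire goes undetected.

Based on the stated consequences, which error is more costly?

The Type II consequence (a real fire goes undetected) is more severe than the Type I consequence (the building is evacuated for a false alarm, disrupting work).

Type II error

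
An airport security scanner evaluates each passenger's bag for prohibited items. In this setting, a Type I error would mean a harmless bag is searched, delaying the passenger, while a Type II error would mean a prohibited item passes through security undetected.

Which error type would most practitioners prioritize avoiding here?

The Type II consequence (a prohibited item passes through security undetected) is more severe than the Type I consequence (a harmless bag is searched, delaying the passenger).

Type II error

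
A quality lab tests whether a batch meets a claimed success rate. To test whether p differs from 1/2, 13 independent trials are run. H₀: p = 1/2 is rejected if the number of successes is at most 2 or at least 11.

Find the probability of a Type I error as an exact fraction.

23/1024

The significance level is the null-hypothesis probability of the rejection region {≤2} ∪ {≥11}.
By symmetry, α = 2·P(X ≤ 2) = 2·(1 + 13 + 78)/8192 = 184/8192 = 23/1024.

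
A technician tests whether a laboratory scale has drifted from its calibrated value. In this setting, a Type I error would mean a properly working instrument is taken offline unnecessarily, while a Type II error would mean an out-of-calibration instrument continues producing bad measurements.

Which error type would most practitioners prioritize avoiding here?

The Type II consequence (an out-of-calibration instrument continues producing bad measurements) is more severe than the Type I consequence (a properly working instrument is taken offline unnecessarily).

Type II error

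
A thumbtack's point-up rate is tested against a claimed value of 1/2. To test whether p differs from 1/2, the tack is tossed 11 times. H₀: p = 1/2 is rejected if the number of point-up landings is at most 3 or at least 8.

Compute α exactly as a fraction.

29/128

Under H₀, K ~ Binomial(11, 1/2); α is the probability of landing in either tail, P(K ≤ 3) + P(K ≥ 8).
The two tails are symmetric, so α = 2·(1 + 11 + 55 + 165)/2^11 = 464/2048 = 29/128.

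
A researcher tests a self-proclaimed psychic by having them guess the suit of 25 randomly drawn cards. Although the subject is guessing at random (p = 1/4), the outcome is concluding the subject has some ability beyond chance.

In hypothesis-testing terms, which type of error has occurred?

Type I error

The null hypothesis here is that the subject is guessing at random (p = 1/4).
'Concluding the subject has some ability beyond chance' corresponds to rejecting H₀.
H₀ was rejected but H₀ is true — a Type I error (false positive).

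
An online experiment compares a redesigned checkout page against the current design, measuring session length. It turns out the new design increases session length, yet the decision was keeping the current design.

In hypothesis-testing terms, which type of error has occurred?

The null hypothesis here is that the new design has no effect on session length.
'Keeping the current design' corresponds to failing to reject H₀.
H₀ was not rejected but H₀ is false — a Type II error (false negative).

Type II error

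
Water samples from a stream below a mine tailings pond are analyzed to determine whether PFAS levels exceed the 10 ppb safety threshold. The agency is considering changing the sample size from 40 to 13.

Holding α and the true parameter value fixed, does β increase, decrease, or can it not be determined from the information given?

Reducing n widens both sampling distributions, so the test has less ability to distinguish Ha from H₀.

It increases.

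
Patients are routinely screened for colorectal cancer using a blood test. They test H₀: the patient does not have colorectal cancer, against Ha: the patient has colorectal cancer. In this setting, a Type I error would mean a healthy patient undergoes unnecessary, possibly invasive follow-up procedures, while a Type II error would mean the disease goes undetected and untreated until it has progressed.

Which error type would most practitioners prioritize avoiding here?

Type II error

The Type II consequence (the disease goes undetected and untreated until it has progressed) is more severe than the Type I consequence (a healthy patient undergoes unnecessary, possibly invasive follow-up procedures).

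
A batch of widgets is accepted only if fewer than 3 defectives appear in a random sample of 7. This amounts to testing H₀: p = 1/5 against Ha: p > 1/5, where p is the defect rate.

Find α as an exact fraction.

Under H₀, S ~ Binomial(7, 1/5); the Type I error rate is P(S ≥ 3).
α = 1 − P(S ≤ 2) = 1 − 13312/15625 = 2313/15625.

2313/15625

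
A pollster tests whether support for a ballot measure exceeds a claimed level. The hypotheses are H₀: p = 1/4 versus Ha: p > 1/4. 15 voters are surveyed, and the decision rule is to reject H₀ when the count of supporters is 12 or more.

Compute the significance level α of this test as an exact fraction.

3319/268435456

The Type I error probability is α = P(S ≥ 12) computed under H₀, where S ~ Binomial(15, 1/4).
P(S ≥ 12) = Σ_{j=12}^{15} C(15,j)·(1/4)^j·(3/4)^{15-j} = 3319/268435456.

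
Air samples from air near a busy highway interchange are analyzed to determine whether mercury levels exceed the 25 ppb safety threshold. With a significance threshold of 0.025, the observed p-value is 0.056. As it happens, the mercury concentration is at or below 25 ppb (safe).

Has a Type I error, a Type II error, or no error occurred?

The conventional null hypothesis is that the mercury concentration is at or below 25 ppb (safe).
Since p = 0.056 ≥ α = 0.025, H₀ is not rejected.
H₀ is true (actually the mercury concentration is at or below 25 ppb (safe)).
The decision matches the true state — no error.

No error — this is a correct decision.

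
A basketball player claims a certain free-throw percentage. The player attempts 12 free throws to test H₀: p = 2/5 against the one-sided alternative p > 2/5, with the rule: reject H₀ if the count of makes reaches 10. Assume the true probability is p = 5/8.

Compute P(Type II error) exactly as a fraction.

Under the alternative p = 5/8, X ~ Binomial(12, 5/8); β is the probability the test does not reject, P(X < 10).
Adding the binomial probabilities P(X=0)+…+P(X=9) at p = 5/8 gives 60916742361/68719476736.

60916742361/68719476736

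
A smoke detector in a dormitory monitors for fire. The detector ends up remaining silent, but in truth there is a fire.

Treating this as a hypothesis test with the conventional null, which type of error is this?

The null hypothesis here is that there is no fire.
'Remaining silent' corresponds to failing to reject H₀.
H₀ was not rejected but H₀ is false — a Type II error (false negative).

Type II error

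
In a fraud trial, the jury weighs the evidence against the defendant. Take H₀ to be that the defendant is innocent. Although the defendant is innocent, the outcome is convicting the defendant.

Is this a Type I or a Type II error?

'Convicting the defendant' corresponds to rejecting H₀.
H₀ was rejected but H₀ is true — a Type I error (false positive).

Type I error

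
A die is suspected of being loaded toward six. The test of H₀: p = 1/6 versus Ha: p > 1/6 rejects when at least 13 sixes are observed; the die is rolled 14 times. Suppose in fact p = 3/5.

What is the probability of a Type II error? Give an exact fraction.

6054091612/6103515625

Under the alternative p = 3/5, X ~ Binomial(14, 3/5); β is the probability the test does not reject, P(X < 13).
Adding the binomial probabilities P(X=0)+…+P(X=12) at p = 3/5 gives 6054091612/6103515625.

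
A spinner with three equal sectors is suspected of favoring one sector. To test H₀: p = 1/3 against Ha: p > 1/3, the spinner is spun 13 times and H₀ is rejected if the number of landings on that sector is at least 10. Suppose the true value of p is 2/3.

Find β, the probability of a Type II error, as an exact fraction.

β = P(fail to reject H₀ | Ha true) = P(X ≤ 9 | p = 2/3), X ~ Binomial(13, 2/3).
Equivalently, β = 1 − P(X ≥ 10) = 1080275/1594323.

1080275/1594323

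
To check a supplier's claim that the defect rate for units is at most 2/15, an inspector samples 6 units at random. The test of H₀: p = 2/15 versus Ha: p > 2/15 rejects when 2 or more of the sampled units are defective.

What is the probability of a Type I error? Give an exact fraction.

α = P(reject H₀ | H₀ true) = P(S ≥ 2 | p = 2/15), S ~ Binomial(6, 2/15).
Via the complement, α = 1 − Σ_{j=0}^{1} C(6,j)(2/15)^j(13/15)^{6-j} = 84332/455625.

84332/455625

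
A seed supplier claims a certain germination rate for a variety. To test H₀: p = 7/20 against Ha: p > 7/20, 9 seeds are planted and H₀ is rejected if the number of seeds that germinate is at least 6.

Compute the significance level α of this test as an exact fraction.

α = P(reject H₀ | H₀ true) = P(X ≥ 6 | p = 7/20), with X ~ Binomial(9, 7/20).
P(X ≥ 6) = Σ_{j=6}^{9} C(9,j)·(7/20)^j·(13/20)^{9-j} = 6859289647/128000000000.

6859289647/128000000000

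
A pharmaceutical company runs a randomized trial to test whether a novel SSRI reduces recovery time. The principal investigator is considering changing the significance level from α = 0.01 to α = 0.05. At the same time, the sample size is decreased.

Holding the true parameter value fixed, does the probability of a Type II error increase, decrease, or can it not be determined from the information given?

Cannot be determined from the information given.

The first change alone would make β decrease; the second alone would make β increase. Which effect dominates depends on the magnitudes, which are not given.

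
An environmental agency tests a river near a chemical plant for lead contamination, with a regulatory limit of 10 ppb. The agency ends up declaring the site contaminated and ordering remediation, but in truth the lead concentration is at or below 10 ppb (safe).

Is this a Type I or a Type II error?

Type I error

The null hypothesis here is that the lead concentration is at or below 10 ppb (safe).
'Declaring the site contaminated and ordering remediation' corresponds to rejecting H₀.
H₀ was rejected but H₀ is true — a Type I error (false positive).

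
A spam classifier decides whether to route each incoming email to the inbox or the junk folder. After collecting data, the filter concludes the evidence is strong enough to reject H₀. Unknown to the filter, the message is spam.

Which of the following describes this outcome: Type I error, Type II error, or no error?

Neither — the decision is correct.

The conventional null hypothesis here is that the message is legitimate (not spam).
The test rejected a false H₀ — the decision matches the true state.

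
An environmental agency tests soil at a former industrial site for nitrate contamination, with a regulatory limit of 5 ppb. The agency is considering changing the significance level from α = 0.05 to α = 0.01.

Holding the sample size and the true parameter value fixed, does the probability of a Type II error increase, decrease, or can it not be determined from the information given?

It increases.

A smaller α moves the rejection region further into the tail. With the alternative true, more outcomes now fall outside the rejection region, so failing to reject becomes more likely.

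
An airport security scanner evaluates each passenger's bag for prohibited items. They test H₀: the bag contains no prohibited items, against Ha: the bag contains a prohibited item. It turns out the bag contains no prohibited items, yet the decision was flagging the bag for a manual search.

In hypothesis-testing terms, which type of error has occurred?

Type I error

'Flagging the bag for a manual search' corresponds to rejecting H₀.
H₀ was rejected but H₀ is true — a Type I error (false positive).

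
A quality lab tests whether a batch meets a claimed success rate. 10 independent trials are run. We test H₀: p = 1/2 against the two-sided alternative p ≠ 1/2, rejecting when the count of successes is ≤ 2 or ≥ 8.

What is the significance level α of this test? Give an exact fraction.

7/64

The significance level is the null-hypothesis probability of the rejection region {≤2} ∪ {≥8}.
By symmetry, α = 2·P(X ≤ 2) = 2·(1 + 10 + 45)/1024 = 112/1024 = 7/64.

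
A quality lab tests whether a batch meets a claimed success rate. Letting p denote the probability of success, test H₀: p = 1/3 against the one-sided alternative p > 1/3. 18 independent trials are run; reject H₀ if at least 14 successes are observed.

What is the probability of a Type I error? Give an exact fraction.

56137/387420489

The Type I error probability is α = P(X ≥ 14) computed under H₀, where X ~ Binomial(18, 1/3).
Summing C(18,j)(1/3)^j(2/3)^{18−j} for j = 14,…,18 gives 56137/387420489.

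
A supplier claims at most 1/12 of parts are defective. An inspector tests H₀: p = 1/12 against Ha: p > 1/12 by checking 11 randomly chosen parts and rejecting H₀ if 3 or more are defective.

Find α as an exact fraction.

1581403943/27518828544

α = P(reject H₀ | H₀ true) = P(K ≥ 3 | p = 1/12), K ~ Binomial(11, 1/12).
α = 1 − P(K ≤ 2) = 1 − 25937424601/27518828544 = 1581403943/27518828544.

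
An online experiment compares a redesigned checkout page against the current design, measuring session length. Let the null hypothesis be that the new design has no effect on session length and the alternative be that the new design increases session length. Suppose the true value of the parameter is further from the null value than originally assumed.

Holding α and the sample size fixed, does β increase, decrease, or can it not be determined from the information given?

It decreases.

The further the true parameter sits from the null value, the more of the Ha sampling distribution falls in the rejection region.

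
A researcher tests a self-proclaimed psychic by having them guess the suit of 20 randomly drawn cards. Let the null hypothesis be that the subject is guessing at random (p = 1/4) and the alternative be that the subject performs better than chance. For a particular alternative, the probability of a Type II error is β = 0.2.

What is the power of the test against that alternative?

Power = 1 − β = 1 − 0.2 = 0.8.

0.8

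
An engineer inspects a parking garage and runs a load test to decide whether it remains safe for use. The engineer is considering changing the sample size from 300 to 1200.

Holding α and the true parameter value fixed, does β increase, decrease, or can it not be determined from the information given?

It decreases.

More data shrinks sampling variability; the test statistic under Ha concentrates further from the null value, making rejection more likely.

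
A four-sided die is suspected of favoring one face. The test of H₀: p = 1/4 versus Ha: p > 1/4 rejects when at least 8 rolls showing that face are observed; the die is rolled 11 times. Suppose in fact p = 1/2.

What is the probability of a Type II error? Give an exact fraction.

Under the alternative p = 1/2, S ~ Binomial(11, 1/2); β is the probability the test does not reject, P(S < 8).
Adding the binomial probabilities P(S=0)+…+P(S=7) at p = 1/2 gives 227/256.

227/256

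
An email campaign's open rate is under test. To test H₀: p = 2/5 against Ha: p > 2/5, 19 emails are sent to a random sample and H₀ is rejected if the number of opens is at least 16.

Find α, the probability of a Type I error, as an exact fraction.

α = P(reject H₀ | H₀ true) = P(Y ≥ 16 | p = 2/5), with Y ~ Binomial(19, 2/5).
Summing C(19,j)(2/5)^j(3/5)^{19−j} for j = 16,…,19 gives 1931804672/19073486328125.

1931804672/19073486328125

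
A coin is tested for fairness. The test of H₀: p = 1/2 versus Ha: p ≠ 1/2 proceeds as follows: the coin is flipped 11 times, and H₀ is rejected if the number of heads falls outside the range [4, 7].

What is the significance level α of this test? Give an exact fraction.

29/128

Under H₀, X ~ Binomial(11, 1/2); α is the probability of landing in either tail, P(X ≤ 3) + P(X ≥ 8).
The two tails are symmetric, so α = 2·(1 + 11 + 55 + 165)/2^11 = 464/2048 = 29/128.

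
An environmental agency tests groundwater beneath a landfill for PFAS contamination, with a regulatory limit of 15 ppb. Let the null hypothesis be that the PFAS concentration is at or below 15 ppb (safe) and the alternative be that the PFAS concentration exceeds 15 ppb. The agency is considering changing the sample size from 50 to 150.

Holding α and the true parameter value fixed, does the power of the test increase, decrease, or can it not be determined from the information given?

More data shrinks sampling variability; the test statistic under Ha concentrates further from the null value, making rejection more likely.
Since power = 1 − β and β decreases, power increases.

It increases.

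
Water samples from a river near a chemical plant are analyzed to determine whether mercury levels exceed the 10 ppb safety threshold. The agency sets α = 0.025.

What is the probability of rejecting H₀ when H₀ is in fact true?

The significance level α is, by definition, the probability of a Type I error — P(reject H₀ | H₀ true).

0.025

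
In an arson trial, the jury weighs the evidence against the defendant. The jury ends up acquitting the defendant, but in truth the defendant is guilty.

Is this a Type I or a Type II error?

Type II error

The null hypothesis here is that the defendant is innocent.
'Acquitting the defendant' corresponds to failing to reject H₀.
H₀ was not rejected but H₀ is false — a Type II error (false negative).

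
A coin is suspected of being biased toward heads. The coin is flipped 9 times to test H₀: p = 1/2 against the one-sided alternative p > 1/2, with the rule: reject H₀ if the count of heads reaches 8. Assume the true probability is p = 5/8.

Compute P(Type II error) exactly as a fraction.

β = P(fail to reject H₀ | Ha true) = P(Y ≤ 7 | p = 5/8), Y ~ Binomial(9, 5/8).
Equivalently, β = 1 − P(Y ≥ 8) = 3803679/4194304.

3803679/4194304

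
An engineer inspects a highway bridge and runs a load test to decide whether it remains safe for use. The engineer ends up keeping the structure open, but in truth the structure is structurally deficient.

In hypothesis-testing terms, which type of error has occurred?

Type II error

The null hypothesis here is that the structure meets the required load capacity (safe).
'Keeping the structure open' corresponds to failing to reject H₀.
H₀ was not rejected but H₀ is false — a Type II error (false negative).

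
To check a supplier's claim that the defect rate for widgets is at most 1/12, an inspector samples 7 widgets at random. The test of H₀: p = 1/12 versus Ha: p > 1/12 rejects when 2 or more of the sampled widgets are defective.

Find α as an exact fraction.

219095/1990656

The significance level is the probability, assuming p = 1/12, of seeing 2 or more defectives in 7 draws.
α = 1 − P(X ≤ 1) = 1 − 1771561/1990656 = 219095/1990656.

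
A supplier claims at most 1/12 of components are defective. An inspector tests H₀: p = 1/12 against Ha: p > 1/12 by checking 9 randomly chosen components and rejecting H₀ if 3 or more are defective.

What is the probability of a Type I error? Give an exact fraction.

The significance level is the probability, assuming p = 1/12, of seeing 3 or more defectives in 9 draws.
Computing the lower-tail complement: 1 − 19487171/20155392 = 668221/20155392.

668221/20155392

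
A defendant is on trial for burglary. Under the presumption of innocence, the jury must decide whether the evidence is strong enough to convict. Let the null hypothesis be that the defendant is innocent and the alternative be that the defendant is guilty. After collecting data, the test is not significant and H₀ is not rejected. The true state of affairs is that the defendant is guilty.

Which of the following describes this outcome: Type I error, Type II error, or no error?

H₀ was not rejected, but H₀ is actually false.
Failing to reject a false null hypothesis is a Type II error (false negative).

Type II error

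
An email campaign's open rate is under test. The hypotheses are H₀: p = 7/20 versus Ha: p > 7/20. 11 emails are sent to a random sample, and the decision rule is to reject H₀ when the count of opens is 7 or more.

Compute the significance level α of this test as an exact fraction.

Under H₀, X ~ Binomial(11, 7/20), and α = P(X ≥ 7).
Adding the binomial terms for j = 7 through 11 with p = 7/20 yields 1026922708651/20480000000000.

1026922708651/20480000000000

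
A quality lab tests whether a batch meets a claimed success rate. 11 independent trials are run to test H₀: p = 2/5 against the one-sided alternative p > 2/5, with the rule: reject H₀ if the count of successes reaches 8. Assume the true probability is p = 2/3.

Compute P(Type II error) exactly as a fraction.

β = P(fail to reject H₀ | Ha true) = P(Y ≤ 7 | p = 2/3), Y ~ Binomial(11, 2/3).
Adding the binomial probabilities P(Y=0)+…+P(Y=7) at p = 2/3 gives 31145/59049.

31145/59049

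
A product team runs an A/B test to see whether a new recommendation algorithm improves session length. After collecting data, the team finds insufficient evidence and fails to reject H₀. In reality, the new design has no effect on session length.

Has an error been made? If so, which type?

No error (correct decision).

The conventional null hypothesis here is that the new design has no effect on session length.
The test retained a true H₀ — the decision matches the true state.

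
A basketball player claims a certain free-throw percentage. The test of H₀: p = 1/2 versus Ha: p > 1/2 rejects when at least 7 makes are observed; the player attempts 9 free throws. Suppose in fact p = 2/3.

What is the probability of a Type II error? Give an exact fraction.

β = P(fail to reject H₀ | Ha true) = P(Y ≤ 6 | p = 2/3), Y ~ Binomial(9, 2/3).
Equivalently, β = 1 − P(Y ≥ 7) = 12259/19683.

12259/19683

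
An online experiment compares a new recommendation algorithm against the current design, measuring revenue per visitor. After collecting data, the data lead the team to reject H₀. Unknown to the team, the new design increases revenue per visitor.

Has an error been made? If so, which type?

Neither — the decision is correct.

The conventional null hypothesis here is that the new design has no effect on revenue per visitor.
The test rejected a false H₀ — the decision matches the true state.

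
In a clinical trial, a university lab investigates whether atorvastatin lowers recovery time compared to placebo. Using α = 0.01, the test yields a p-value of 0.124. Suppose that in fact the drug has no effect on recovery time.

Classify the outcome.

No error — this is a correct decision.

The conventional null hypothesis is that the drug has no effect on recovery time.
Since p = 0.124 ≥ α = 0.01, H₀ is not rejected.
H₀ is true (actually the drug has no effect on recovery time).
The decision matches the true state — no error.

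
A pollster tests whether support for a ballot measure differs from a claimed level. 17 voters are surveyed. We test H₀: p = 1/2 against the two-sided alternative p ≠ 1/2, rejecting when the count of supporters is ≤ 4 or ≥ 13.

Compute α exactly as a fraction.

α = P(Y ≤ 4 or Y ≥ 13 | p = 1/2), Y ~ Binomial(17, 1/2).
Each tail has probability (1 + 17 + 136 + 680 + 2380)/131072; doubling gives α = 6428/131072 = 1607/32768.

1607/32768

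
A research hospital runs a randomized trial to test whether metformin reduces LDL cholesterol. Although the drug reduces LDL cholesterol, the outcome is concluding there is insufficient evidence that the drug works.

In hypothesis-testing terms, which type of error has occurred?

Type II error

The null hypothesis here is that the drug has no effect on LDL cholesterol.
'Concluding there is insufficient evidence that the drug works' corresponds to failing to reject H₀.
H₀ was not rejected but H₀ is false — a Type II error (false negative).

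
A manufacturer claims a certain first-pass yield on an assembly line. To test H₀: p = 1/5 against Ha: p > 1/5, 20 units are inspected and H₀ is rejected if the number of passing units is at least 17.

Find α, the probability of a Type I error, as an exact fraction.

76081/95367431640625

α = P(reject H₀ | H₀ true) = P(K ≥ 17 | p = 1/5), with K ~ Binomial(20, 1/5).
P(K ≥ 17) = Σ_{j=17}^{20} C(20,j)·(1/5)^j·(4/5)^{20-j} = 76081/95367431640625.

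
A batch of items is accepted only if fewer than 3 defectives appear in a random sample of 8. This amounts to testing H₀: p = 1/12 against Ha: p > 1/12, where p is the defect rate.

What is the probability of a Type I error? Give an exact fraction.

Under H₀, Y ~ Binomial(8, 1/12); the Type I error rate is P(Y ≥ 3).
α = 1 − P(Y ≤ 2) = 1 − 139953319/143327232 = 3373913/143327232.

3373913/143327232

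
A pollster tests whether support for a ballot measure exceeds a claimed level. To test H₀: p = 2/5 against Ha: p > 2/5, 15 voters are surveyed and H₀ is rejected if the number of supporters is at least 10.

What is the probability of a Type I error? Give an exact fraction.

Under H₀, X ~ Binomial(15, 2/5), and α = P(X ≥ 10).
Adding the binomial terms for j = 10 through 15 with p = 2/5 yields 1032510464/30517578125.

1032510464/30517578125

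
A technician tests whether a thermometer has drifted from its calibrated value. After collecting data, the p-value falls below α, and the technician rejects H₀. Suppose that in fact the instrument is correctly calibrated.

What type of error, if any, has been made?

Type I error

The conventional null hypothesis here is that the instrument is correctly calibrated.
H₀ was rejected, but H₀ is actually true.
Rejecting a true null hypothesis is a Type I error (false positive).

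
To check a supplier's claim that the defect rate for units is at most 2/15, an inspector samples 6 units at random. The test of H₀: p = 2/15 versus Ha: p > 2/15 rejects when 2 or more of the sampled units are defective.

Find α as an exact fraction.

84332/455625

α = P(reject H₀ | H₀ true) = P(K ≥ 2 | p = 2/15), K ~ Binomial(6, 2/15).
Computing the lower-tail complement: 1 − 371293/455625 = 84332/455625.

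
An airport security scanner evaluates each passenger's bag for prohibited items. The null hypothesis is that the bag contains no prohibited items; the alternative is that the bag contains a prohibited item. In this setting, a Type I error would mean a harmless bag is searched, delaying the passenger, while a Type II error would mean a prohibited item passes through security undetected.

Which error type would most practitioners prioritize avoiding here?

Type II error

The Type II consequence (a prohibited item passes through security undetected) is more severe than the Type I consequence (a harmless bag is searched, delaying the passenger).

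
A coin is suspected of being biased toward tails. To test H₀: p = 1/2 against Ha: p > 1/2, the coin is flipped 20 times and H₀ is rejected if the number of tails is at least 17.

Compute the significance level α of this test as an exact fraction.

Under H₀, K ~ Binomial(20, 1/2), and α = P(K ≥ 17).
P(K ≥ 17) = [C(20,17) + C(20,18) + C(20,19) + C(20,20)] / 2^20 = (1140 + 190 + 20 + 1) / 1048576 = 1351/1048576.

1351/1048576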